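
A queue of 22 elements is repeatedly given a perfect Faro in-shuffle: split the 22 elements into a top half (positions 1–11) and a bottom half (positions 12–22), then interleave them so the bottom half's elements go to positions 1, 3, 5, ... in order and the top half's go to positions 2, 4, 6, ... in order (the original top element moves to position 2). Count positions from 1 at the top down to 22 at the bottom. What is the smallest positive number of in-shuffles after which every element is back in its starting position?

The in-shuffle permutes the 22 positions with cycle lengths [11, 11].
Every element is home exactly when every cycle has completed a whole number of laps, i.e. after lcm(11) = 11 in-shuffles.

11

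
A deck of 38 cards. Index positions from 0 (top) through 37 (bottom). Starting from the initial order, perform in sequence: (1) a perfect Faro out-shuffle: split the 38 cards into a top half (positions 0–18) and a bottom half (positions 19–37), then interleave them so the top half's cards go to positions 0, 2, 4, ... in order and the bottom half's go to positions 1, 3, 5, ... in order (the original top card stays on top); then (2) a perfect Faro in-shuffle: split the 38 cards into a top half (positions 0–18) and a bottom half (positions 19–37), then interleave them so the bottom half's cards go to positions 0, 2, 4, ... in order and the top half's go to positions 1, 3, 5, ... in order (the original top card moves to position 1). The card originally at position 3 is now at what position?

Track the card from position 3 forward through each operation:
  after op 1 (out-shuffle): 3 → 6
  after op 2 (in-shuffle): 6 → 13

13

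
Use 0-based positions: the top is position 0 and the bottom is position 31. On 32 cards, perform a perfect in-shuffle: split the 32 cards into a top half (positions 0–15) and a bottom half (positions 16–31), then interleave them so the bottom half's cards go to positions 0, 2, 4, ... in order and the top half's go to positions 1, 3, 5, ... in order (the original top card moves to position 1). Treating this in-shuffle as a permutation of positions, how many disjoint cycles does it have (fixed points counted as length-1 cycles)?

Trace each unvisited position around until it returns:
(0 1 3 7 15 31 30 28 24 16) (2 5 11 23 14 29 26 20 8 17) (4 9 19 6 13 27 22 12 25 18) (10 21)
4 cycles in total.

4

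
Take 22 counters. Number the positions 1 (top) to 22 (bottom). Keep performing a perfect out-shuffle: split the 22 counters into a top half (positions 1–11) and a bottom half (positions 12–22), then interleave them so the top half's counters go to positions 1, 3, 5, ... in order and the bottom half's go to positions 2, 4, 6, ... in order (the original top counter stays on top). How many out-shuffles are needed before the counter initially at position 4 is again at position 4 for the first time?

Follow position 4 under repeated out-shuffles:
4 → 7 → 13 → 4
It first returns after 3 out-shuffles.

3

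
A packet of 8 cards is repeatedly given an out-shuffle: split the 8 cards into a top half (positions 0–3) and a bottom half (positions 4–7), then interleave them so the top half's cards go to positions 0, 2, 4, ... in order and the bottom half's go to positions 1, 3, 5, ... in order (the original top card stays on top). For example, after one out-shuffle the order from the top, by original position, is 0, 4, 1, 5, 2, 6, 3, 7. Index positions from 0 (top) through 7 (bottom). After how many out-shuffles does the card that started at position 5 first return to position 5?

3

Follow position 5 under repeated out-shuffles:
5 → 3 → 6 → 5
It first returns after 3 out-shuffles.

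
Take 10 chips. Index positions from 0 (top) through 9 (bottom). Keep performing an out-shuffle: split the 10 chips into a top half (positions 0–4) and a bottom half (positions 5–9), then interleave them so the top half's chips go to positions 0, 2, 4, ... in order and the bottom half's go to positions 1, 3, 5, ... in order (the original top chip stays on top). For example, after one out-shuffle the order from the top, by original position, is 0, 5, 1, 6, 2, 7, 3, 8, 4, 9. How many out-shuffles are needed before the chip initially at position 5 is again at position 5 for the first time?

Follow position 5 under repeated out-shuffles:
5 → 1 → 2 → 4 → 8 → 7 → 5
It first returns after 6 out-shuffles.

6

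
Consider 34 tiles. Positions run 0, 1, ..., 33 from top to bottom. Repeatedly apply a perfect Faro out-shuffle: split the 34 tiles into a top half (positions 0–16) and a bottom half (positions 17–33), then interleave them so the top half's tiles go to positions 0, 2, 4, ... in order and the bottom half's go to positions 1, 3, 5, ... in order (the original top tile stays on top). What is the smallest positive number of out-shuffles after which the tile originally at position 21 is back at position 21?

Follow position 21 under repeated out-shuffles:
21 → 9 → 18 → 3 → 6 → 12 → 24 → 15 → 30 → 27 → 21
It first returns after 10 out-shuffles.

10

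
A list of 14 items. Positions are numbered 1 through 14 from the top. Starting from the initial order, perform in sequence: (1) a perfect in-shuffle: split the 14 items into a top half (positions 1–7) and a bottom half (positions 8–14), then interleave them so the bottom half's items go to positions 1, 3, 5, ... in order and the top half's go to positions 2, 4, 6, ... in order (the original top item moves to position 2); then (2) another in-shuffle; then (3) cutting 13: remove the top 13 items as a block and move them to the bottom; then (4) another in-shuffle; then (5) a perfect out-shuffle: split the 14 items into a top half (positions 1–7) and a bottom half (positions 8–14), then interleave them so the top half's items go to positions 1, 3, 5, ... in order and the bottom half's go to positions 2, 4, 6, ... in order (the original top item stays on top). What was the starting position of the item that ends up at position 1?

Undo the operations in reverse order, starting from position 1:
  undo op 5 (out-shuffle, from top half): 1 ← 1
  undo op 4 (in-shuffle, from bottom half): 1 ← 8
  undo op 3 (cut 13): 8 ← 7
  undo op 2 (in-shuffle, from bottom half): 7 ← 11
  undo op 1 (in-shuffle, from bottom half): 11 ← 13
So the item at position 1 came from original position 13.

13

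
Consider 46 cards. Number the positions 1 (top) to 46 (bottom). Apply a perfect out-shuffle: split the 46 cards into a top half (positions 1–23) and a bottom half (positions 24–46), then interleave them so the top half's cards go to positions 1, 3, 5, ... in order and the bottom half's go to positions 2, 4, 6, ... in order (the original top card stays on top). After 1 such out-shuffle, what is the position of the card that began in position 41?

36

Track the card's position through each out-shuffle:
41 → 36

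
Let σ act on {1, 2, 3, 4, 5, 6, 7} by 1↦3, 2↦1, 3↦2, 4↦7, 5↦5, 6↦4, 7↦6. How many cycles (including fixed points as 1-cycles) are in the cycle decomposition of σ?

3

Cycle decomposition: (1 3 2) (4 7 6) (5).
3 cycles.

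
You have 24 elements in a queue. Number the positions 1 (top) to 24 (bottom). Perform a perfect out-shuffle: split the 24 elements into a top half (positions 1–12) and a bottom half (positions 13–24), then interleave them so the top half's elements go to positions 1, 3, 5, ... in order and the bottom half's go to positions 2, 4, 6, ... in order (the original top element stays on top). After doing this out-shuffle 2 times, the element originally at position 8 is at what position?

Track the element's position through each out-shuffle:
8 → 15 → 6

6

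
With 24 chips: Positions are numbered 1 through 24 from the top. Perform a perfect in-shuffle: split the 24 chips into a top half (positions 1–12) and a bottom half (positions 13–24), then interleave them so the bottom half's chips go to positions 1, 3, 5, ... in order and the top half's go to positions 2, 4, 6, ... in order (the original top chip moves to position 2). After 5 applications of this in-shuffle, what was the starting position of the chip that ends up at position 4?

22

Work backwards from position 4, undoing one in-shuffle at a time:
4 ← 2 ← 1 ← 13 ← 19 ← 22
So the chip now at position 4 started at position 22.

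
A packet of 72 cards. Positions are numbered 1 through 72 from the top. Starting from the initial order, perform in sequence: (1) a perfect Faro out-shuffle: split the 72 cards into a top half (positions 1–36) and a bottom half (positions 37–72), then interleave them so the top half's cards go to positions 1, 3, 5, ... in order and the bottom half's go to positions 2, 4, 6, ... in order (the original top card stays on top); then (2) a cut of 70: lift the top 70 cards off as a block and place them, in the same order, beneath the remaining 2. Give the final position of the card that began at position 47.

Track the card from position 47 forward through each operation:
  after op 1 (out-shuffle): 47 → 22
  after op 2 (cut 70): 22 → 24

24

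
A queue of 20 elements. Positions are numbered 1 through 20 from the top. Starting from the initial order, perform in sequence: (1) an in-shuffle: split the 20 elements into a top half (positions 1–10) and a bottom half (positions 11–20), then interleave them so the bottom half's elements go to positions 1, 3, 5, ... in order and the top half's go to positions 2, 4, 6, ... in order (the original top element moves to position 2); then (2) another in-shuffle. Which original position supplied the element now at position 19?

Undo the operations in reverse order, starting from position 19:
  undo op 2 (in-shuffle, from bottom half): 19 ← 20
  undo op 1 (in-shuffle, from top half): 20 ← 10
So the element at position 19 came from original position 10.

10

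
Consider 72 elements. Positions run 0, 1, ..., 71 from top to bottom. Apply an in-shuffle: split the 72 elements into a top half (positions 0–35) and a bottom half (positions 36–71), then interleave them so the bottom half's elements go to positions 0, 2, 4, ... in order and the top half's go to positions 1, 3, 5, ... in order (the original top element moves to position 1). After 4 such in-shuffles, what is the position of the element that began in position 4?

6

Track the element's position through each in-shuffle:
4 → 9 → 19 → 39 → 6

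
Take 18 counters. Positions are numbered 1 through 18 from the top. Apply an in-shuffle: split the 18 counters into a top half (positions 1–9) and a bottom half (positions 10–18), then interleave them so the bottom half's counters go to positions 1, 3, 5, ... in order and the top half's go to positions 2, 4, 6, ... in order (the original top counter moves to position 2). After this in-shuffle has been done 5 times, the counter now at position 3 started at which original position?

9

Work backwards from position 3, undoing one in-shuffle at a time:
3 ← 11 ← 15 ← 17 ← 18 ← 9
So the counter now at position 3 started at position 9.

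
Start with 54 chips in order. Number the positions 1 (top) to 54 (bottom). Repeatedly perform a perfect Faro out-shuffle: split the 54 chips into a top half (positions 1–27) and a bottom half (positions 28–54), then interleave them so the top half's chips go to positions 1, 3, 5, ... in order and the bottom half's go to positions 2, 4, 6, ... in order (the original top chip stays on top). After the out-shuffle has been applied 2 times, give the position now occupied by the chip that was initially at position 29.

Track the chip's position through each out-shuffle:
29 → 4 → 7

7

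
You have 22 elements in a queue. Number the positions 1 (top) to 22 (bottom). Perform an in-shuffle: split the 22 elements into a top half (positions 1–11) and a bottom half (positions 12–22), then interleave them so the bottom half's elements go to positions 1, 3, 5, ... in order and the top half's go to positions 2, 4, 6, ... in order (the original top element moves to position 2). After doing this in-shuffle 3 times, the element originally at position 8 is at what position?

Track the element's position through each in-shuffle:
8 → 16 → 9 → 18

18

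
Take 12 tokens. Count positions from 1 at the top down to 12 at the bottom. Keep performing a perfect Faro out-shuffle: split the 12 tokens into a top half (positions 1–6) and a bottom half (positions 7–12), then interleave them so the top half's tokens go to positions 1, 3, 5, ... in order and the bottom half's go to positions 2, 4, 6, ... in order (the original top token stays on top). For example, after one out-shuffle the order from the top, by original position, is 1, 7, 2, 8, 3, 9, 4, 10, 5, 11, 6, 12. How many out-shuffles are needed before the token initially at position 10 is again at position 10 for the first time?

Follow position 10 under repeated out-shuffles:
10 → 8 → 4 → 7 → 2 → 3 → 5 → 9 → 6 → 11 → 10
It first returns after 10 out-shuffles.

10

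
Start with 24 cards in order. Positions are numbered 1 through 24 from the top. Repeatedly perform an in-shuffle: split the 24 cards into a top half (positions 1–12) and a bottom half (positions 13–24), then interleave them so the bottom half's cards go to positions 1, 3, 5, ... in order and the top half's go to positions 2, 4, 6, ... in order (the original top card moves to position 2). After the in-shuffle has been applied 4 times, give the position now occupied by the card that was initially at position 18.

13

Track the card's position through each in-shuffle:
18 → 11 → 22 → 19 → 13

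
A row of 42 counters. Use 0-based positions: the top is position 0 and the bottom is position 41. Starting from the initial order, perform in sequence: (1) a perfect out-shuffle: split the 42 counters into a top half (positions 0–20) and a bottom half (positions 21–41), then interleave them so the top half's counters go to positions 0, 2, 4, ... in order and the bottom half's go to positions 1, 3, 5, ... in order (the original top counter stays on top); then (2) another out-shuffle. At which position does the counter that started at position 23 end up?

10

Track the counter from position 23 forward through each operation:
  after op 1 (out-shuffle): 23 → 5
  after op 2 (out-shuffle): 5 → 10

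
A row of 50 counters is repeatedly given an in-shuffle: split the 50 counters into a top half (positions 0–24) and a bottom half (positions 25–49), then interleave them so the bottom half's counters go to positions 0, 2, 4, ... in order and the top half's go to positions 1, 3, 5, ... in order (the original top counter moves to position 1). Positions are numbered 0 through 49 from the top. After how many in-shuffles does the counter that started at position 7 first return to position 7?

Follow position 7 under repeated in-shuffles:
7 → 15 → 31 → 12 → 25 → 0 → 1 → 3 → 7
It first returns after 8 in-shuffles.

8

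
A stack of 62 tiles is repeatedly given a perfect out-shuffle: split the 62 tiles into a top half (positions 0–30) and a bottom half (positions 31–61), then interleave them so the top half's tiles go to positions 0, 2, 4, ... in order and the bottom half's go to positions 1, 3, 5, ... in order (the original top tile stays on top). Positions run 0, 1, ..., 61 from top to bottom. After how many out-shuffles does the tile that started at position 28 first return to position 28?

Follow position 28 under repeated out-shuffles:
28 → 56 → 51 → 41 → 21 → 42 → 23 → 46 → ... → 28 (length 60)
It first returns after 60 out-shuffles.

60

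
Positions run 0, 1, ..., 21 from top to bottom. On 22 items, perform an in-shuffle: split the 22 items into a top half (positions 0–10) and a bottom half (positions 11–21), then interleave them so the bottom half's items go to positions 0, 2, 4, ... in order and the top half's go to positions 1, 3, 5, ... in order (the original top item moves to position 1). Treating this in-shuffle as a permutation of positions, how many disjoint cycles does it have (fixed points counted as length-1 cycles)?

2

Trace each unvisited position around until it returns:
(0 1 3 7 15 8 ... len 11) (4 9 19 16 10 21 ... len 11)
2 cycles in total.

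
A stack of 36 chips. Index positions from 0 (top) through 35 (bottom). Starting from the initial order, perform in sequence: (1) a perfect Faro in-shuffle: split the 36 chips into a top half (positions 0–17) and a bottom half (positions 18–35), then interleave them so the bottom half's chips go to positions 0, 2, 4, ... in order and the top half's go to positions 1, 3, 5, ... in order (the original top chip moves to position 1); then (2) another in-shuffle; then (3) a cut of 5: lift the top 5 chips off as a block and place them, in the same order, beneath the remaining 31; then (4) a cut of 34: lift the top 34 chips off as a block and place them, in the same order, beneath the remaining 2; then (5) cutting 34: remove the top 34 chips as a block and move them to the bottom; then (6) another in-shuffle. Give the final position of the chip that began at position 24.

12

Track the chip from position 24 forward through each operation:
  after op 1 (in-shuffle): 24 → 12
  after op 2 (in-shuffle): 12 → 25
  after op 3 (cut 5): 25 → 20
  after op 4 (cut 34): 20 → 22
  after op 5 (cut 34): 22 → 24
  after op 6 (in-shuffle): 24 → 12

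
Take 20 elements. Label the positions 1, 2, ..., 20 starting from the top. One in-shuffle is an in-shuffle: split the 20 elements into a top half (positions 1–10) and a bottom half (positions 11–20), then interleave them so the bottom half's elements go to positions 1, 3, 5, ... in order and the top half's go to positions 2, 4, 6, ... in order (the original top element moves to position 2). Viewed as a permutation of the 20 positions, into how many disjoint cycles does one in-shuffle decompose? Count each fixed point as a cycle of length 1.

Trace each unvisited position around until it returns:
(1 2 4 8 16 11) (3 6 12) (5 10 20 19 17 13) (7 14) (9 18 15)
5 cycles in total.

5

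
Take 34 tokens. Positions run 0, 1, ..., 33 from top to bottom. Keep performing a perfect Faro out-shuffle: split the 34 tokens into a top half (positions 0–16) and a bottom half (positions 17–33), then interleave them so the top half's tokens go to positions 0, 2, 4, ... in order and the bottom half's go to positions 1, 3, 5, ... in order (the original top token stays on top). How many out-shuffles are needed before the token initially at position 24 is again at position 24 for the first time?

10

Follow position 24 under repeated out-shuffles:
24 → 15 → 30 → 27 → 21 → 9 → 18 → 3 → 6 → 12 → 24
It first returns after 10 out-shuffles.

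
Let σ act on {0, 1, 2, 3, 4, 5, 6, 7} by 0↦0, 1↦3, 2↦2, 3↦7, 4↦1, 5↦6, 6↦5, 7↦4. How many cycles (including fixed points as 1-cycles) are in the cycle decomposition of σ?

Cycle decomposition: (0) (1 3 7 4) (2) (5 6).
4 cycles.

4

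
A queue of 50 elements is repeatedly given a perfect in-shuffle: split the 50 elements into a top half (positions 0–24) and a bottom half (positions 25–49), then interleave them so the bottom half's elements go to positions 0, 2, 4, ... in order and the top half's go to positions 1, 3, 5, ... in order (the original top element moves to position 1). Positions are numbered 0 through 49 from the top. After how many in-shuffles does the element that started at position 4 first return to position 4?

Follow position 4 under repeated in-shuffles:
4 → 9 → 19 → 39 → 28 → 6 → 13 → 27 → 4
It first returns after 8 in-shuffles.

8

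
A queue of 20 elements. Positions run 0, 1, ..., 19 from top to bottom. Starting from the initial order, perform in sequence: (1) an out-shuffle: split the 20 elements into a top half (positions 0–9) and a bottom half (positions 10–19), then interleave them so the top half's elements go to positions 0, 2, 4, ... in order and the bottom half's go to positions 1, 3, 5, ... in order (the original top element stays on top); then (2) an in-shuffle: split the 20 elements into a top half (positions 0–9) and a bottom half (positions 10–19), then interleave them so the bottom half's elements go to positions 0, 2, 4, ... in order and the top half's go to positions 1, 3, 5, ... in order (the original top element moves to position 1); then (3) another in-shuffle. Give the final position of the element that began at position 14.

18

Track the element from position 14 forward through each operation:
  after op 1 (out-shuffle): 14 → 9
  after op 2 (in-shuffle): 9 → 19
  after op 3 (in-shuffle): 19 → 18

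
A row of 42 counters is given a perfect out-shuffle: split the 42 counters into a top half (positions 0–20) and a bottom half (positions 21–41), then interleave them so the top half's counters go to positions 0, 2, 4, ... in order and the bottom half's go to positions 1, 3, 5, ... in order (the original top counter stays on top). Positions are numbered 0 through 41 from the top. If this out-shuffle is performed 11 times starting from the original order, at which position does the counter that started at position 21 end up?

Track the counter's position through each out-shuffle:
21 → 1 → 2 → 4 → 8 → 16 → 32 → 23 → 5 → 10 → 20 → 40

40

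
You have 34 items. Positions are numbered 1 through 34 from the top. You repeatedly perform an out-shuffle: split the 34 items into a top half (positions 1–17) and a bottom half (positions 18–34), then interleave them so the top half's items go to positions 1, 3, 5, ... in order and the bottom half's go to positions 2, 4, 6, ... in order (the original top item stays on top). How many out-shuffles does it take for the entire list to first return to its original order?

The out-shuffle permutes the 34 positions with cycle lengths [1, 1, 2, 10, 10, 10].
Every item is home exactly when every cycle has completed a whole number of laps, i.e. after lcm(1, 2, 10) = 10 out-shuffles.

10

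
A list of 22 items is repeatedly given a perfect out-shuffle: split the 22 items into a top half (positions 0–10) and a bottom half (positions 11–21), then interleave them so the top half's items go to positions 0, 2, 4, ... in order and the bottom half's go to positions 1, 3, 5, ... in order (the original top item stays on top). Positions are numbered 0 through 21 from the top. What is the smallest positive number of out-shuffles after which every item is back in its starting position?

6

The out-shuffle permutes the 22 positions with cycle lengths [1, 1, 2, 3, 3, 6, 6].
Every item is home exactly when every cycle has completed a whole number of laps, i.e. after lcm(1, 2, 3, 6) = 6 out-shuffles.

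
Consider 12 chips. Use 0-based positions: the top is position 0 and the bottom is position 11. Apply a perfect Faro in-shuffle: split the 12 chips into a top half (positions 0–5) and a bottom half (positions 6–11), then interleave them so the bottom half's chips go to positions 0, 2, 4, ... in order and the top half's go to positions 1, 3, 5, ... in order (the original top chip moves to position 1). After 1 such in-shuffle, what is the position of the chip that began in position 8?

4

Track the chip's position through each in-shuffle:
8 → 4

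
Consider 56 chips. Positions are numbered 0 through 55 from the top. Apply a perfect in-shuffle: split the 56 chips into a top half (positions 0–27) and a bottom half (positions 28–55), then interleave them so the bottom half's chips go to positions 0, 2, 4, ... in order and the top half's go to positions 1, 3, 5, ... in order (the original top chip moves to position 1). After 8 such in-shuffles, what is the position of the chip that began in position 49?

Track the chip's position through each in-shuffle:
49 → 42 → 28 → 0 → 1 → 3 → 7 → 15 → 31

31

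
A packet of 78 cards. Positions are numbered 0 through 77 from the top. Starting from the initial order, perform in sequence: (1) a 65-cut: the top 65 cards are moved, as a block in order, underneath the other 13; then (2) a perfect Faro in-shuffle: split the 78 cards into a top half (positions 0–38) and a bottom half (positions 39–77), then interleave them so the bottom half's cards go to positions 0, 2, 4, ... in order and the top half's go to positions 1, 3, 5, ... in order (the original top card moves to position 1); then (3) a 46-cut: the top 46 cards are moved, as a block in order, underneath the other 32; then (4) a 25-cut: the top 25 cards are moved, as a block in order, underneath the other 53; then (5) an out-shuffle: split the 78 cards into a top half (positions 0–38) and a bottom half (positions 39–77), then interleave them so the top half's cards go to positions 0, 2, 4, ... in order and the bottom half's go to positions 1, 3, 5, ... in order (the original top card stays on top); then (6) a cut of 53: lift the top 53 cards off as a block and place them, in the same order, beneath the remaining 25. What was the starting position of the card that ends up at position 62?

Undo the operations in reverse order, starting from position 62:
  undo op 6 (cut 53): 62 ← 37
  undo op 5 (out-shuffle, from bottom half): 37 ← 57
  undo op 4 (cut 25): 57 ← 4
  undo op 3 (cut 46): 4 ← 50
  undo op 2 (in-shuffle, from bottom half): 50 ← 64
  undo op 1 (cut 65): 64 ← 51
So the card at position 62 came from original position 51.

51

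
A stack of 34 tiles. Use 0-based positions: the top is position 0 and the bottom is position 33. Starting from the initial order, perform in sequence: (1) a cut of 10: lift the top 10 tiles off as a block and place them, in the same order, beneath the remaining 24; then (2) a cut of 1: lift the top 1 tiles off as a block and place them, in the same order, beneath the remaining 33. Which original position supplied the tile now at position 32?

9

Undo the operations in reverse order, starting from position 32:
  undo op 2 (cut 1): 32 ← 33
  undo op 1 (cut 10): 33 ← 9
So the tile at position 32 came from original position 9.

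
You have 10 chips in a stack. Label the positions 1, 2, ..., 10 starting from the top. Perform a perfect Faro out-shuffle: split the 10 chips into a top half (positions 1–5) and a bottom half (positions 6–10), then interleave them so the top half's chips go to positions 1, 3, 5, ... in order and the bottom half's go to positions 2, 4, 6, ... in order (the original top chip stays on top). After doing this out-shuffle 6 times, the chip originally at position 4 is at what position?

Track the chip's position through each out-shuffle:
4 → 7 → 4 → 7 → 4 → 7 → 4

4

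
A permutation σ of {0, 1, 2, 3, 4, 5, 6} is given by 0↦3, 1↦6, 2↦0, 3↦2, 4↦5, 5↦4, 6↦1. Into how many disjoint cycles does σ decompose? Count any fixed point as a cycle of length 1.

3

Cycle decomposition: (0 3 2) (1 6) (4 5).
3 cycles.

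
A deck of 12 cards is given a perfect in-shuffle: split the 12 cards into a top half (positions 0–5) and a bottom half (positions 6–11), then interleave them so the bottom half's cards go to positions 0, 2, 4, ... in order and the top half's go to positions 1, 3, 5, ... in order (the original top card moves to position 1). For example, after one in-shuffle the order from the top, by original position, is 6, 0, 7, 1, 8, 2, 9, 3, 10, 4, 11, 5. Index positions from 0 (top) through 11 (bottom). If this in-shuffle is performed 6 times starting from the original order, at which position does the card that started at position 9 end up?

2

Track the card's position through each in-shuffle:
9 → 6 → 0 → 1 → 3 → 7 → 2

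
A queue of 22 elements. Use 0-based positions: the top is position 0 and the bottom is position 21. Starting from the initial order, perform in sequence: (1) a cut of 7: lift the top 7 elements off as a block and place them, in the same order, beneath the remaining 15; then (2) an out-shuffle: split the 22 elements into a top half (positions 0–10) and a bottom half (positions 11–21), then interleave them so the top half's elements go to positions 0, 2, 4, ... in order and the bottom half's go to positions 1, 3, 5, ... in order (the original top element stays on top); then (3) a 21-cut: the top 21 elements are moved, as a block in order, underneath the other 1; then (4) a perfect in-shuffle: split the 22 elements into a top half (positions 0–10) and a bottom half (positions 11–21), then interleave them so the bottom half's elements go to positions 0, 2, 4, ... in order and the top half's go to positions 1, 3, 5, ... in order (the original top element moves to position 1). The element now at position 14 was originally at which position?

4

Undo the operations in reverse order, starting from position 14:
  undo op 4 (in-shuffle, from bottom half): 14 ← 18
  undo op 3 (cut 21): 18 ← 17
  undo op 2 (out-shuffle, from bottom half): 17 ← 19
  undo op 1 (cut 7): 19 ← 4
So the element at position 14 came from original position 4.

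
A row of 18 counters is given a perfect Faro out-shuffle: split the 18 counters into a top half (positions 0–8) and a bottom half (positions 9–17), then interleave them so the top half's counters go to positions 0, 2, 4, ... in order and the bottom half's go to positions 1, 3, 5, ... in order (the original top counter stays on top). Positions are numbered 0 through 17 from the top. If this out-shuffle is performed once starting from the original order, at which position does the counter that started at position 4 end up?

Track the counter's position through each out-shuffle:
4 → 8

8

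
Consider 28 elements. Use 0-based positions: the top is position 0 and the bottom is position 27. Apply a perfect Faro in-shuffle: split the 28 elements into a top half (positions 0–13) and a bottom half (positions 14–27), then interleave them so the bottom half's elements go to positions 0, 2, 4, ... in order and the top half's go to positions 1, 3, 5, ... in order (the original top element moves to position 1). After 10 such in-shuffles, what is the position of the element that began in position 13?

Track the element's position through each in-shuffle:
13 → 27 → 26 → 24 → 20 → 12 → 25 → 22 → 16 → 4 → 9

9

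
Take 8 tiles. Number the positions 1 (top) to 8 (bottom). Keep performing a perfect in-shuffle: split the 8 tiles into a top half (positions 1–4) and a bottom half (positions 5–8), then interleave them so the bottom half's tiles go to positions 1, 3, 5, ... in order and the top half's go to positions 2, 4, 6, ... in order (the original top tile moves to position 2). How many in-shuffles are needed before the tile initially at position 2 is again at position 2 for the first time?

Follow position 2 under repeated in-shuffles:
2 → 4 → 8 → 7 → 5 → 1 → 2
It first returns after 6 in-shuffles.

6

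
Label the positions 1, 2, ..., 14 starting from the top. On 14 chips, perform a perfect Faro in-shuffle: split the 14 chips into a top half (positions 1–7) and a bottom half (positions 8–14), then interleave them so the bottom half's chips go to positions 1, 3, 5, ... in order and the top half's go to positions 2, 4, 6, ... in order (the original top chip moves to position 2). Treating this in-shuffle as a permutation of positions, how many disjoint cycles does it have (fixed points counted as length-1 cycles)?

4

Trace each unvisited position around until it returns:
(1 2 4 8) (3 6 12 9) (5 10) (7 14 13 11)
4 cycles in total.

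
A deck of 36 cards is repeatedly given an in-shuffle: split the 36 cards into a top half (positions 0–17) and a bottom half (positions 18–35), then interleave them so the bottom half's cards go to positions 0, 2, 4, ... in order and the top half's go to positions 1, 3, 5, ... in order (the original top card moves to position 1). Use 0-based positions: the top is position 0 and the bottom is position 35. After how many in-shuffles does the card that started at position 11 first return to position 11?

Follow position 11 under repeated in-shuffles:
11 → 23 → 10 → 21 → 6 → 13 → 27 → 18 → ... → 11 (length 36)
It first returns after 36 in-shuffles.

36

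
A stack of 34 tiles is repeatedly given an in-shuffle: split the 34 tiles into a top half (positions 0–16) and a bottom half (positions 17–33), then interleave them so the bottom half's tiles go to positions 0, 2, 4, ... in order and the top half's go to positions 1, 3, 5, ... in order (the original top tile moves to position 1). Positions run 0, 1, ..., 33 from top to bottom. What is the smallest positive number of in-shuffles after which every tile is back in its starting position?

12

The in-shuffle permutes the 34 positions with cycle lengths [3, 3, 4, 12, 12].
Every tile is home exactly when every cycle has completed a whole number of laps, i.e. after lcm(3, 4, 12) = 12 in-shuffles.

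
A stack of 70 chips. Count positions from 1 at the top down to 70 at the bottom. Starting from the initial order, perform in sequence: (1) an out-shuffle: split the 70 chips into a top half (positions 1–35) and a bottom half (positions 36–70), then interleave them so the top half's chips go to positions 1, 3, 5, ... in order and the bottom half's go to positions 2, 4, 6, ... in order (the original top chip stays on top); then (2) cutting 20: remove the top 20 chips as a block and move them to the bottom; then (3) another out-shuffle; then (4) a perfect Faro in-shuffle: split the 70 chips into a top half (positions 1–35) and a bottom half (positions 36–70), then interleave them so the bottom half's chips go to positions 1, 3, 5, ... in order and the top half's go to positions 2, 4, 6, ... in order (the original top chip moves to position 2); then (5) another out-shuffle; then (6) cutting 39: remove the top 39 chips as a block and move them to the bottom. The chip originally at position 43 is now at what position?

Track the chip from position 43 forward through each operation:
  after op 1 (out-shuffle): 43 → 16
  after op 2 (cut 20): 16 → 66
  after op 3 (out-shuffle): 66 → 62
  after op 4 (in-shuffle): 62 → 53
  after op 5 (out-shuffle): 53 → 36
  after op 6 (cut 39): 36 → 67

67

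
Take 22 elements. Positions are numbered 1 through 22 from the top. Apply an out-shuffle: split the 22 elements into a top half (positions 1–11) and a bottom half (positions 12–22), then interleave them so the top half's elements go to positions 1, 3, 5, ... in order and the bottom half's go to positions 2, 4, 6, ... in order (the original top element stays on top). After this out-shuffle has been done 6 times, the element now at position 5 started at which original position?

5

Work backwards from position 5, undoing one out-shuffle at a time:
5 ← 3 ← 2 ← 12 ← 17 ← 9 ← 5
So the element now at position 5 started at position 5.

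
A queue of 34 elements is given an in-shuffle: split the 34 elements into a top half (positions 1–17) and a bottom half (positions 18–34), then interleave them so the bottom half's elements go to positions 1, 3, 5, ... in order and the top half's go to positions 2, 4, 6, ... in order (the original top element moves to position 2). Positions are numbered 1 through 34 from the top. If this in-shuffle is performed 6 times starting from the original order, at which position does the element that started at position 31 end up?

Track the element's position through each in-shuffle:
31 → 27 → 19 → 3 → 6 → 12 → 24

24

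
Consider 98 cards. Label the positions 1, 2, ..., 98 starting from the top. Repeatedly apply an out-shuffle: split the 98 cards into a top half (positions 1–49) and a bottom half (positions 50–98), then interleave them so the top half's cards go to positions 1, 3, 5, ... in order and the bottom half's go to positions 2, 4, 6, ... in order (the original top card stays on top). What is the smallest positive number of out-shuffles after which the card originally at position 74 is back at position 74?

Follow position 74 under repeated out-shuffles:
74 → 50 → 2 → 3 → 5 → 9 → 17 → 33 → ... → 74 (length 48)
It first returns after 48 out-shuffles.

48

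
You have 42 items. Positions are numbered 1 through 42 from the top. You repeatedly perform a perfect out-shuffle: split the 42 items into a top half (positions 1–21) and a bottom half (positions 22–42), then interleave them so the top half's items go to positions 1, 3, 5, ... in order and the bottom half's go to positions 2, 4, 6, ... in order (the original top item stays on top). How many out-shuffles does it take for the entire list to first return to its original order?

20

The out-shuffle permutes the 42 positions with cycle lengths [1, 1, 20, 20].
Every item is home exactly when every cycle has completed a whole number of laps, i.e. after lcm(1, 20) = 20 out-shuffles.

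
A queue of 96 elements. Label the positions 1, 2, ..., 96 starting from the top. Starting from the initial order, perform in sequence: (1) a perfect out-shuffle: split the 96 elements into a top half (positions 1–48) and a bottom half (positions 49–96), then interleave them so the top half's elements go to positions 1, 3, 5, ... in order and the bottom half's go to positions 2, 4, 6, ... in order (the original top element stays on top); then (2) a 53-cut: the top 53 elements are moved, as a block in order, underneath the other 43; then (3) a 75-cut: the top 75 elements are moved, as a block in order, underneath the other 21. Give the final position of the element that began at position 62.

92

Track the element from position 62 forward through each operation:
  after op 1 (out-shuffle): 62 → 28
  after op 2 (cut 53): 28 → 71
  after op 3 (cut 75): 71 → 92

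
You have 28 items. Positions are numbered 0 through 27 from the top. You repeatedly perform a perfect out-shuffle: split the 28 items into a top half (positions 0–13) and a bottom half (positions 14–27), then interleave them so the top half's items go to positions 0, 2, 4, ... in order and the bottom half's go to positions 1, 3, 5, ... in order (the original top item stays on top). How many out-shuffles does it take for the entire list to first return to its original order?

18

The out-shuffle permutes the 28 positions with cycle lengths [1, 1, 2, 6, 18].
Every item is home exactly when every cycle has completed a whole number of laps, i.e. after lcm(1, 2, 6, 18) = 18 out-shuffles.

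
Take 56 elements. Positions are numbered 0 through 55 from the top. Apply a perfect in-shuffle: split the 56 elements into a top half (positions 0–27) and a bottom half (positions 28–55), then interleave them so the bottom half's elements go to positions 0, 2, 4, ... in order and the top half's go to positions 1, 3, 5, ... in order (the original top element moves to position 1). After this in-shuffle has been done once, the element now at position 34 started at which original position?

45

Work backwards from position 34, undoing one in-shuffle at a time:
34 ← 45
So the element now at position 34 started at position 45.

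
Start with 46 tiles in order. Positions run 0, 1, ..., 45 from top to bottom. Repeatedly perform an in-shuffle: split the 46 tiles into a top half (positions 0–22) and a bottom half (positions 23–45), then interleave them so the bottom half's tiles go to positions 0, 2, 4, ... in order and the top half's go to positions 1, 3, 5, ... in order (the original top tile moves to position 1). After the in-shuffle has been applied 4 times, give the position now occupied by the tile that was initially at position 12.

19

Track the tile's position through each in-shuffle:
12 → 25 → 4 → 9 → 19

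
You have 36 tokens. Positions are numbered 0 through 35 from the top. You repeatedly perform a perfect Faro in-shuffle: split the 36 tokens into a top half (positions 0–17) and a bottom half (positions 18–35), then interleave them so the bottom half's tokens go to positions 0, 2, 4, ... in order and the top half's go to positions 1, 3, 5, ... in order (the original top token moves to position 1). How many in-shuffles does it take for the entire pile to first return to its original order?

The in-shuffle permutes the 36 positions with cycle lengths [36].
Every token is home exactly when every cycle has completed a whole number of laps, i.e. after lcm(36) = 36 in-shuffles.

36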